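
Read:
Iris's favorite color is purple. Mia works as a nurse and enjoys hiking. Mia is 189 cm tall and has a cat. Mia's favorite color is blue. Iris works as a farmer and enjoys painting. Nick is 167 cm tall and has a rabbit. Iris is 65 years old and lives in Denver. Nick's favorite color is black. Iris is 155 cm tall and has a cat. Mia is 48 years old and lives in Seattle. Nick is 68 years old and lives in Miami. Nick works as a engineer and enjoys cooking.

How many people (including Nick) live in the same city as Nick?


Nick lives in Miami. Count = 1

1


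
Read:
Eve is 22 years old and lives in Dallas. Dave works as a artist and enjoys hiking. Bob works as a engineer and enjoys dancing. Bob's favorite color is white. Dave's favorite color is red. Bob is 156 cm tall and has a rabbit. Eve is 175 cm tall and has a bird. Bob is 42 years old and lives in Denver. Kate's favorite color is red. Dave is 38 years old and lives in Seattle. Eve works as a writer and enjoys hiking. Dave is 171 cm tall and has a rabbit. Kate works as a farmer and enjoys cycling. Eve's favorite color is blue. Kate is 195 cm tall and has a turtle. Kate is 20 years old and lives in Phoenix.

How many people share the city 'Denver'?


Count: 1

1


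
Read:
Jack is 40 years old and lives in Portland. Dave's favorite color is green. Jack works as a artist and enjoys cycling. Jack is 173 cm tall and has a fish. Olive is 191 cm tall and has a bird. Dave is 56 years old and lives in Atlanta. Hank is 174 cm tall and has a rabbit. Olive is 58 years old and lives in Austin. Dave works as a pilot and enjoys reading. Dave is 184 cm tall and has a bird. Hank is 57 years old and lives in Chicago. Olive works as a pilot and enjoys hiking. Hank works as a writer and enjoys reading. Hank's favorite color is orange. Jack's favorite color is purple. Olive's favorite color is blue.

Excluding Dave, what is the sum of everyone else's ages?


Sum (excluding Dave): 155

155


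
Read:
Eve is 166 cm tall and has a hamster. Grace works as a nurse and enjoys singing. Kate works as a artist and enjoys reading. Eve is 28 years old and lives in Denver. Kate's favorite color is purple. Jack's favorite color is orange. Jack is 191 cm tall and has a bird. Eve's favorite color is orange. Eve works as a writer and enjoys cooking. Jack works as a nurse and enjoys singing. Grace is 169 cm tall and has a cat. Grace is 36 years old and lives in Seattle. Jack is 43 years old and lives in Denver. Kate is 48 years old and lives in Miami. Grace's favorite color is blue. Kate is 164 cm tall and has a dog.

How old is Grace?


Grace is 36 years old

36


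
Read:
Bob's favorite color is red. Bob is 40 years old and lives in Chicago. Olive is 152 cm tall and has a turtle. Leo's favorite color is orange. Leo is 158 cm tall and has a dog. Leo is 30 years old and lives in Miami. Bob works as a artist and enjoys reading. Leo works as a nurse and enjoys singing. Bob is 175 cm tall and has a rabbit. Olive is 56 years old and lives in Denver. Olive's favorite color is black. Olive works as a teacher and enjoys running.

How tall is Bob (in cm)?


Bob is 175 cm tall

175


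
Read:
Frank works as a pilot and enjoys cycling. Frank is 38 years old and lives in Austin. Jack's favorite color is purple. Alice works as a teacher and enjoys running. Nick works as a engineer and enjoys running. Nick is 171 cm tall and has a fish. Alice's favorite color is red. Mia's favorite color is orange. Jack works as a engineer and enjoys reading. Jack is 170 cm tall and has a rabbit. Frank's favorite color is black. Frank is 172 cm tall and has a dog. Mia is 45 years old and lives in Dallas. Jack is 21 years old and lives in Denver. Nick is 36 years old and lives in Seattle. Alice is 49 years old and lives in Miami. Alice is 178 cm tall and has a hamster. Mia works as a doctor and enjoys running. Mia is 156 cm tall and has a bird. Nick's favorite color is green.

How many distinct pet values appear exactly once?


Unique pet values: 5

5


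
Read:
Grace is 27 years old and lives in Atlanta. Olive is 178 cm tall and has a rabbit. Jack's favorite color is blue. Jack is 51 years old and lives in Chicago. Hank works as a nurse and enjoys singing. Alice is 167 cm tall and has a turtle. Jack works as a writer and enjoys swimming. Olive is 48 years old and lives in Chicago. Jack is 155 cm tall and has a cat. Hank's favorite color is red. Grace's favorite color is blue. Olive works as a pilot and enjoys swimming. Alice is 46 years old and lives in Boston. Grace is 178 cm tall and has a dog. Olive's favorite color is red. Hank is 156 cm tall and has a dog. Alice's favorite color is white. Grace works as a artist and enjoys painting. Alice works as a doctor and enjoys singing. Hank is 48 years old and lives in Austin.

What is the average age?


Sum=220, n=5, avg=44

44


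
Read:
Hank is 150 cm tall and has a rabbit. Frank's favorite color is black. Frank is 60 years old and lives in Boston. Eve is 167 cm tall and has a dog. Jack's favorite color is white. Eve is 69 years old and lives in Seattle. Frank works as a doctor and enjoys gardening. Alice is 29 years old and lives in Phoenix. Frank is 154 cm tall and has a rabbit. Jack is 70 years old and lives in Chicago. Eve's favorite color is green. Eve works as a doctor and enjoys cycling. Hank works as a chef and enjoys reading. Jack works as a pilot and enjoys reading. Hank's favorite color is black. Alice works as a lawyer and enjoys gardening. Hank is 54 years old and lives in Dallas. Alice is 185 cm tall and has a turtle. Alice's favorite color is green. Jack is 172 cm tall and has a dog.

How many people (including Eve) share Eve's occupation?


Eve is a doctor. Count = 2

2


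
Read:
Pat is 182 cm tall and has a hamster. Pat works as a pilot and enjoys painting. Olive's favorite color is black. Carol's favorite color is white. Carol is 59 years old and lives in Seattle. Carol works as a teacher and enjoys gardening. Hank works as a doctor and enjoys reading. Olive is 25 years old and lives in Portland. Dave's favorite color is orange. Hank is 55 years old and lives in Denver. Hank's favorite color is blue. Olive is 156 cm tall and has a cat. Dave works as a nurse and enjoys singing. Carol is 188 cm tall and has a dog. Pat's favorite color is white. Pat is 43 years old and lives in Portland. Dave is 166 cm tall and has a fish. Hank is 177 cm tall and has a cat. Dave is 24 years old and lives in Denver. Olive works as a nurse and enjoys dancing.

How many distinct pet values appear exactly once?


Unique pet values: 3

3


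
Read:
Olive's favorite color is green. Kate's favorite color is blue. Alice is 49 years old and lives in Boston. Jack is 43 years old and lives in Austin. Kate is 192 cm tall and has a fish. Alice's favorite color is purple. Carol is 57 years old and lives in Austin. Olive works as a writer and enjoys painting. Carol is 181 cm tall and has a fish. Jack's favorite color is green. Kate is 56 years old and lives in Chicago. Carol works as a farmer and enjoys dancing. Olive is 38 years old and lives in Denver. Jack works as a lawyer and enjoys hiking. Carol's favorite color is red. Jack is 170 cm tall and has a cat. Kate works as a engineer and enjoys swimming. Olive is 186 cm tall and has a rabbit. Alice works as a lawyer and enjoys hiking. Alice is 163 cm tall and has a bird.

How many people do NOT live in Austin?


Not in Austin: 3

3


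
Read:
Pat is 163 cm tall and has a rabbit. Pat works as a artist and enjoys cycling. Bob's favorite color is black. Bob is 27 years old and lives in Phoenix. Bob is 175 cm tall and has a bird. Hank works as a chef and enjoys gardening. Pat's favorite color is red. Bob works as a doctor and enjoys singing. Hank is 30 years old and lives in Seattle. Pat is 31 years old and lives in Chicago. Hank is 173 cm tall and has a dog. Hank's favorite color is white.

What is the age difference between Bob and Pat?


|27 - 31| = 4

4


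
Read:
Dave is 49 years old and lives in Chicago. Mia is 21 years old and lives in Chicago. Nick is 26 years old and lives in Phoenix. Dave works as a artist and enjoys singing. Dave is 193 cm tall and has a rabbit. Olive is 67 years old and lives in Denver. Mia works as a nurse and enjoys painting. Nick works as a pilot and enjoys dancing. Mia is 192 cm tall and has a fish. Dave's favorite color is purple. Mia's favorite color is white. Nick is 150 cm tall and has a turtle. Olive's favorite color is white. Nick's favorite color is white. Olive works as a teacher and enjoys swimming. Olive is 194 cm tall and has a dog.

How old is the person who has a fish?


Person with fish is Mia, age 21

21


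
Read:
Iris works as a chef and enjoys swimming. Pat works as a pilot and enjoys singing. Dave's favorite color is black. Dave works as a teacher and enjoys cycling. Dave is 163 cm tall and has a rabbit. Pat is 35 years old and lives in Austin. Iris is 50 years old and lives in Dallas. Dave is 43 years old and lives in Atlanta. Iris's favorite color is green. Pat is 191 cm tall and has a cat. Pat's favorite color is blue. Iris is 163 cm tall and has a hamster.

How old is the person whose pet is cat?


Person with pet=cat is Pat, age 35

35


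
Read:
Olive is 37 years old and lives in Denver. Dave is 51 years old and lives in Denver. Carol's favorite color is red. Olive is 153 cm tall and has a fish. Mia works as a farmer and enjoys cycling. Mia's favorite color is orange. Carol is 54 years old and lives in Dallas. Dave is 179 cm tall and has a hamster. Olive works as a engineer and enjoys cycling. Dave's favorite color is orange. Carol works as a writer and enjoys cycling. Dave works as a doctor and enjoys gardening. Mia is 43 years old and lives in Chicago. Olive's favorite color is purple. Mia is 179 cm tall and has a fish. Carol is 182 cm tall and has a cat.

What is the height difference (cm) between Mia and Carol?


|179 - 182| = 3

3


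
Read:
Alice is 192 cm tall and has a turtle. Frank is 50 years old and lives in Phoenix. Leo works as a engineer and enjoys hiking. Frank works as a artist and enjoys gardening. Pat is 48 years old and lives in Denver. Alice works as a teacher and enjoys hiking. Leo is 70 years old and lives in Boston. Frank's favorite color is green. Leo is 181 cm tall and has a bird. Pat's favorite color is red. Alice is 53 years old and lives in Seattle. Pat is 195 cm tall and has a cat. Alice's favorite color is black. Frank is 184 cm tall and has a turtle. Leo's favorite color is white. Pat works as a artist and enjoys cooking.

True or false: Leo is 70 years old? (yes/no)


Leo is actually 70. yes

yes


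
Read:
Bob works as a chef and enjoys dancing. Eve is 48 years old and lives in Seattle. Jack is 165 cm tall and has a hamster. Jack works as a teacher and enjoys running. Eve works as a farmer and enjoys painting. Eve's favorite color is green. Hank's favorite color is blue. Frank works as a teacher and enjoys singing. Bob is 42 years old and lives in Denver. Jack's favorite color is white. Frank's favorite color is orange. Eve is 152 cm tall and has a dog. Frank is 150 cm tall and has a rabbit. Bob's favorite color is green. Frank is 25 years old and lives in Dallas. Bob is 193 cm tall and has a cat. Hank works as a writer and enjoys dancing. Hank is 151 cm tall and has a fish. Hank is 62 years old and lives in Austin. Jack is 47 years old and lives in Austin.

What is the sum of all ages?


47+62+25+42+48 = 224

224


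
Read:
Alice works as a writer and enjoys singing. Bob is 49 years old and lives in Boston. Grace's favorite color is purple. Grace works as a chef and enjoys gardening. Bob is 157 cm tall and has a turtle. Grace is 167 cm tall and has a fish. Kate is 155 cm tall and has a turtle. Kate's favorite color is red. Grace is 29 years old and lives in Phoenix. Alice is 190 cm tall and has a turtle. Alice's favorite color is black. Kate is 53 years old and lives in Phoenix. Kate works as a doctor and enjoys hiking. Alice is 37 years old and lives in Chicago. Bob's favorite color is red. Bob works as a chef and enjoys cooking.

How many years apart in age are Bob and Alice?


49 vs 37, diff = 12

12


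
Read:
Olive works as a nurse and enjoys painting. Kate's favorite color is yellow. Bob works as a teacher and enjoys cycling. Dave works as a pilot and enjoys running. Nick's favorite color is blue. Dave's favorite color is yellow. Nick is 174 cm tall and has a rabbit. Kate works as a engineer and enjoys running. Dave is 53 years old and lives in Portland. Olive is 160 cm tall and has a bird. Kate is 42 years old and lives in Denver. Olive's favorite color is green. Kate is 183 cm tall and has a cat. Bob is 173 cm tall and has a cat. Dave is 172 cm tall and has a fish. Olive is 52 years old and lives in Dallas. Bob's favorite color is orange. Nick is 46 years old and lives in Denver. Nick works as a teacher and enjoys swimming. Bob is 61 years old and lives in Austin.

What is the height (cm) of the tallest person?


Tallest: Kate at 183 cm

183


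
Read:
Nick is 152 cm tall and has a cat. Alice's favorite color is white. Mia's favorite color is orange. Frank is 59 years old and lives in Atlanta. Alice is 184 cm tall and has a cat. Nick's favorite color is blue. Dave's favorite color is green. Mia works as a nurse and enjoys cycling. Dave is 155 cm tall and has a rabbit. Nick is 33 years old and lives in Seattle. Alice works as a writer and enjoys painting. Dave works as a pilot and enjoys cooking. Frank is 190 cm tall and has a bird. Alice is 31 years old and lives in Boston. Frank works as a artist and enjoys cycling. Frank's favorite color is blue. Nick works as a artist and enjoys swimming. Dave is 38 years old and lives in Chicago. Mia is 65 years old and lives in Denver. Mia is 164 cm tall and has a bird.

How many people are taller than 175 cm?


Taller than 175: 2

2


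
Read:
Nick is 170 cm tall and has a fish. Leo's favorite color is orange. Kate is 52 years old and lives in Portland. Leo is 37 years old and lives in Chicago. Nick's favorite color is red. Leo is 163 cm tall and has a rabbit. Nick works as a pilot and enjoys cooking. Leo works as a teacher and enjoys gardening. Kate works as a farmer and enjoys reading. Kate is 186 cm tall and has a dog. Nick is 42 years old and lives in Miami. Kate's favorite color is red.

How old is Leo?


Leo is 37 years old

37


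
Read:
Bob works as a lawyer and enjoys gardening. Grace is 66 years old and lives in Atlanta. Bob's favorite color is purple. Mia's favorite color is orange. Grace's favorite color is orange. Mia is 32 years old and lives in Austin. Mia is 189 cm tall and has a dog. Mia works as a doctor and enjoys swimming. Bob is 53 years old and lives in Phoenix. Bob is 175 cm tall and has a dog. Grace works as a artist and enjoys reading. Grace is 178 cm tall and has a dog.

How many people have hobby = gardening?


Count: 1

1


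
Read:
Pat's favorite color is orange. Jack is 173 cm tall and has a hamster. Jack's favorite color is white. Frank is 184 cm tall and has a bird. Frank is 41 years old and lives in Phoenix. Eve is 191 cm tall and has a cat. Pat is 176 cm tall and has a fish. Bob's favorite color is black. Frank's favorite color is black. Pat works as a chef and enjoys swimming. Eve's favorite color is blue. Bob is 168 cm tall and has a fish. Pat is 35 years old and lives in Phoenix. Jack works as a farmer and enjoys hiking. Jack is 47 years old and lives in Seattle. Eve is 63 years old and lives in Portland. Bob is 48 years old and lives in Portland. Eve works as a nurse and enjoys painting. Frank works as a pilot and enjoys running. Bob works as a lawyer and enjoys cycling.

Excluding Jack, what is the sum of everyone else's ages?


Sum (excluding Jack): 187

187


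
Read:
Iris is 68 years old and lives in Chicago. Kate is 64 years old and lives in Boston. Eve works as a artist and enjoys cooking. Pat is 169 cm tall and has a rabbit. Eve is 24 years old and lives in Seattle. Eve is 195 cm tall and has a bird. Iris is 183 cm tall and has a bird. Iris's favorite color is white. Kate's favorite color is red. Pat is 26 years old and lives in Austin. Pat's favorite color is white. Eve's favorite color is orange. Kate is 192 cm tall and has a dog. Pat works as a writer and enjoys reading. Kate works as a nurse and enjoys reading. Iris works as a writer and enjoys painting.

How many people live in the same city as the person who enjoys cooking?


Person with hobby cooking is Eve, city Seattle. Count = 1

1


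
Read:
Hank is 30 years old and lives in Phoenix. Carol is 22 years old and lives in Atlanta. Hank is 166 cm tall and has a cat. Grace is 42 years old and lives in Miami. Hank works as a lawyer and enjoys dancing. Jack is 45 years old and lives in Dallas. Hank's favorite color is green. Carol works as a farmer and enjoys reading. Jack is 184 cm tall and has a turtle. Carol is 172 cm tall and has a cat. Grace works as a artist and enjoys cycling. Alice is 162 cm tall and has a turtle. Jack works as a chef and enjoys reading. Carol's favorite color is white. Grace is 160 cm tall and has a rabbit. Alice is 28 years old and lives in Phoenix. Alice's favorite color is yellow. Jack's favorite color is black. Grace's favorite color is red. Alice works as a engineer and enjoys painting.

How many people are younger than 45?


Filter: 4

4


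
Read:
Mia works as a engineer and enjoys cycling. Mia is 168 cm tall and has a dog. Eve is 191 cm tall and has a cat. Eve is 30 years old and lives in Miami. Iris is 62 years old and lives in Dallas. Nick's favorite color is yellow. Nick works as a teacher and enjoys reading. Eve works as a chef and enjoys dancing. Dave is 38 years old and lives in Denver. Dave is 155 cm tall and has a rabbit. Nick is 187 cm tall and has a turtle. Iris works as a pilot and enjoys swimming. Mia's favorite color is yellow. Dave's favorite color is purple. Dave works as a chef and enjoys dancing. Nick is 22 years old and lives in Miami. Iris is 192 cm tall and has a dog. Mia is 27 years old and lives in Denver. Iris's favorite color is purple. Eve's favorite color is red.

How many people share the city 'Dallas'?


Count: 1

1


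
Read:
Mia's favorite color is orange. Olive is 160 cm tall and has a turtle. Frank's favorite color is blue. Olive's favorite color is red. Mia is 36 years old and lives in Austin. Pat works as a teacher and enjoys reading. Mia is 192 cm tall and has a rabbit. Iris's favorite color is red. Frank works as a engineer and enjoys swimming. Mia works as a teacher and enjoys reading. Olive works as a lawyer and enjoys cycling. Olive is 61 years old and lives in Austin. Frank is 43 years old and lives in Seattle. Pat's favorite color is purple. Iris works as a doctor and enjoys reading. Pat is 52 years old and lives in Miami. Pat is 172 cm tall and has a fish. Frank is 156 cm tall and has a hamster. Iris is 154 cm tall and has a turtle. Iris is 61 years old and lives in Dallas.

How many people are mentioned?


People: Mia, Frank, Pat, Iris, Olive. Count = 5

5


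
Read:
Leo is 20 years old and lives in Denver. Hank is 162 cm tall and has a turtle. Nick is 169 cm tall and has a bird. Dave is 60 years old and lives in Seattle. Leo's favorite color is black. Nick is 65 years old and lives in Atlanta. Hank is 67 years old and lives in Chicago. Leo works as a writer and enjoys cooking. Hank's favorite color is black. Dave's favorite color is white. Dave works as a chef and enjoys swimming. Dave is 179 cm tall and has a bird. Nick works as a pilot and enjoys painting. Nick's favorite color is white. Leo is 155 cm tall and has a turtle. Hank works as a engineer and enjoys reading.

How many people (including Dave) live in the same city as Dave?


Dave lives in Seattle. Count = 1

1


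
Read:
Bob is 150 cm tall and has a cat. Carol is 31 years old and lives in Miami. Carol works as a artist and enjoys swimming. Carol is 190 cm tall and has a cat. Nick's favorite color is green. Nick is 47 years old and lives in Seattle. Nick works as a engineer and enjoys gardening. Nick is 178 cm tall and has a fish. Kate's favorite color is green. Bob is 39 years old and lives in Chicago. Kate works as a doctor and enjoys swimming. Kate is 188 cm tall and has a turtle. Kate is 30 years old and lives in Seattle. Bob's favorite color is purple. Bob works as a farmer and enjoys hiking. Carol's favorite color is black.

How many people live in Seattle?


Count in Seattle: 2

2


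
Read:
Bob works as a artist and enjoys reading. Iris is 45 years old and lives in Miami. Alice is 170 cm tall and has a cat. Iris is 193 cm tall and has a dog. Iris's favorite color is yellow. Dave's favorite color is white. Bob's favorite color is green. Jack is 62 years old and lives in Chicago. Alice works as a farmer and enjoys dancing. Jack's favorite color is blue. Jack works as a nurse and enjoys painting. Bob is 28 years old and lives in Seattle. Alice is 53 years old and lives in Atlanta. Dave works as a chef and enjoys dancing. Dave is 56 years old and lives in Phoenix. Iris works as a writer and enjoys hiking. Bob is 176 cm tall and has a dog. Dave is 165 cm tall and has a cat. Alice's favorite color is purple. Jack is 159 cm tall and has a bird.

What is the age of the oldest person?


Oldest: Jack at 62

62


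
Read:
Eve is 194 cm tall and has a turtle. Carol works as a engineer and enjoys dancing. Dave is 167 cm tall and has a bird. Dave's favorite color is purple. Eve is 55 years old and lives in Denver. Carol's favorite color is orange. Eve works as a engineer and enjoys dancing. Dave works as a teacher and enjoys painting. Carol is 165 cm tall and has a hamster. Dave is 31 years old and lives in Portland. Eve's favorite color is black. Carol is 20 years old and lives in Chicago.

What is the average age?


Sum=106, n=3, avg=35.33

35.33


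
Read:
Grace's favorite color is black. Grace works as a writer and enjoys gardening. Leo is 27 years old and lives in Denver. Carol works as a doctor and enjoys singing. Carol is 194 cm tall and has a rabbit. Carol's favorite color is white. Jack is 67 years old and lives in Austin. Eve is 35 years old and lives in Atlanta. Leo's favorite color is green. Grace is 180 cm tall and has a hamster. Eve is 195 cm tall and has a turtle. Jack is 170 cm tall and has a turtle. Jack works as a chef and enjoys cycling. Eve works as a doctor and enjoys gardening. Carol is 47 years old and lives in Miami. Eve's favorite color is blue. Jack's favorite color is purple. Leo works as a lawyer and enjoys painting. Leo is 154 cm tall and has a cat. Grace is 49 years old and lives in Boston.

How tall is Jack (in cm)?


Jack is 170 cm tall

170


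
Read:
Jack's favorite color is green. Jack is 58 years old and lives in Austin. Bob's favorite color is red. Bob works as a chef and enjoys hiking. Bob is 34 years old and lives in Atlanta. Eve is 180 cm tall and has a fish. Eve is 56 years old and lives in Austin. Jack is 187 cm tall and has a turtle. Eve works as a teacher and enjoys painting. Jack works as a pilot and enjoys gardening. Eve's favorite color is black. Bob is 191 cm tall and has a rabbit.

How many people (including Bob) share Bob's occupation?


Bob is a chef. Count = 1

1


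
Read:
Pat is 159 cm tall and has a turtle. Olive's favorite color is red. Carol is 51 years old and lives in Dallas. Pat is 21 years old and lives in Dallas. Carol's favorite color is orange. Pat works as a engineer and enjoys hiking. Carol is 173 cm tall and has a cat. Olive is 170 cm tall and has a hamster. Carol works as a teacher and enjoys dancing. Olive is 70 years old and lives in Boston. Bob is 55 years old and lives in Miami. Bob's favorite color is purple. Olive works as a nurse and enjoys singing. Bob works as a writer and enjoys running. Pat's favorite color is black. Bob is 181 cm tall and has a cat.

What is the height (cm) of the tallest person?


Tallest: Bob at 181 cm

181


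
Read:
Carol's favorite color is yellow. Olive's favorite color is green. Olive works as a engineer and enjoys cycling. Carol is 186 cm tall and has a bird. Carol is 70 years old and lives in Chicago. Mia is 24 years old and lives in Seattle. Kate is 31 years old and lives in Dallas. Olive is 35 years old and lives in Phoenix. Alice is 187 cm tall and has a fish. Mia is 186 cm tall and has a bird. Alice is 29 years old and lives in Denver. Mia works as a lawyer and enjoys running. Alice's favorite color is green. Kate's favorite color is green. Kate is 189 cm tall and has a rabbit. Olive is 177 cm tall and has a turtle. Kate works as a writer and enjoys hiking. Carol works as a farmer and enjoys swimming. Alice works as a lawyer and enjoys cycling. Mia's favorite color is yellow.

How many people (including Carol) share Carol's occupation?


Carol is a farmer. Count = 1

1


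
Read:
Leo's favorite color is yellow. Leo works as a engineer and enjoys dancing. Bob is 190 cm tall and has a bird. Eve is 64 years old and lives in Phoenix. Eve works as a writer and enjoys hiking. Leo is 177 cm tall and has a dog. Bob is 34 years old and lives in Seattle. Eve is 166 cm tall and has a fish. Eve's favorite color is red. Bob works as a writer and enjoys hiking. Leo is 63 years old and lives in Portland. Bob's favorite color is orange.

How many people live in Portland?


Count in Portland: 1

1


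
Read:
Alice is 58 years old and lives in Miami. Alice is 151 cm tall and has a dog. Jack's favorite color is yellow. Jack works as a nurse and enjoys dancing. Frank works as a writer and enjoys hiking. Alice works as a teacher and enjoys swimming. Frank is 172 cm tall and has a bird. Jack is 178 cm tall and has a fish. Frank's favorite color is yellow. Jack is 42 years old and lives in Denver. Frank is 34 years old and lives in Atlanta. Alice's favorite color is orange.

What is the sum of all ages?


58+42+34 = 134

134


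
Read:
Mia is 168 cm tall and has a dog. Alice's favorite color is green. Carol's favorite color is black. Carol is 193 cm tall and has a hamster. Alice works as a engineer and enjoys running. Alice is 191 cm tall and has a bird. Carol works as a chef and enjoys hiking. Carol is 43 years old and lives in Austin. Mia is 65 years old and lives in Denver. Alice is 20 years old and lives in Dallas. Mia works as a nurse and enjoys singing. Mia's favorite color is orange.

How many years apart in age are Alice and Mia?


20 vs 65, diff = 45

45


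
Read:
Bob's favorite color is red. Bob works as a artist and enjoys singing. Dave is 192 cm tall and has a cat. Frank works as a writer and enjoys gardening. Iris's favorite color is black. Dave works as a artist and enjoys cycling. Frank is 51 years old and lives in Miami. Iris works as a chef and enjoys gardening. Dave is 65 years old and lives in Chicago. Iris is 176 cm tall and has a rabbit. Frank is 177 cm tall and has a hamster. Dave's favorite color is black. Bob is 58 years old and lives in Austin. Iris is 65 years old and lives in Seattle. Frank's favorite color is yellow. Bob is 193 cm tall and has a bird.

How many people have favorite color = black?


Count: 2

2


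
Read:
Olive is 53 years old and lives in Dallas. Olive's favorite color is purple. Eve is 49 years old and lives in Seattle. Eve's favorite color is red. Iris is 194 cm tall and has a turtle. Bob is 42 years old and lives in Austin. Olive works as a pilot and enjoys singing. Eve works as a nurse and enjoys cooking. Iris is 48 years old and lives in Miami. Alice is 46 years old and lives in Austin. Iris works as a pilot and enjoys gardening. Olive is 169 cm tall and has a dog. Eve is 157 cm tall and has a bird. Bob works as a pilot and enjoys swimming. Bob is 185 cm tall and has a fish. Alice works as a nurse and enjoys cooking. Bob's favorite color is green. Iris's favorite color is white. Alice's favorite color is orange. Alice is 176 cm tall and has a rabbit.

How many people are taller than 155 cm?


Taller than 155: 5

5


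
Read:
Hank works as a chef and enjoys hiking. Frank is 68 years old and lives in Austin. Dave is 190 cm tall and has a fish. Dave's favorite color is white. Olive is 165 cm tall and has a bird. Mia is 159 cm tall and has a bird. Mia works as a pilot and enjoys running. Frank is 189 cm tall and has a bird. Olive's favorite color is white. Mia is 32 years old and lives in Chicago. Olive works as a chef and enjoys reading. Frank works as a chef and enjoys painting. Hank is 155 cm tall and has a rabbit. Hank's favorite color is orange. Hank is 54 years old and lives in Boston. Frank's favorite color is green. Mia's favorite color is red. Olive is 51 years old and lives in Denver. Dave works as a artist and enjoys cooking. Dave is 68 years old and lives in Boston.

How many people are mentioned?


People: Mia, Olive, Frank, Hank, Dave. Count = 5

5


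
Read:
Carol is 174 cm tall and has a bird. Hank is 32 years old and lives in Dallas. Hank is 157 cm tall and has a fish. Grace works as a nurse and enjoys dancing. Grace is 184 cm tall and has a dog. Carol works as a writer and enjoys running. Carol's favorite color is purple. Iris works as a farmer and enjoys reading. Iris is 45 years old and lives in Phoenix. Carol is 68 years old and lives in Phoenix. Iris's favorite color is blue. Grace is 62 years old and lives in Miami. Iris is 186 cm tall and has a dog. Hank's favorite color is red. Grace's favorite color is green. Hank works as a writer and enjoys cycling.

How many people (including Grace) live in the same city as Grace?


Grace lives in Miami. Count = 1

1


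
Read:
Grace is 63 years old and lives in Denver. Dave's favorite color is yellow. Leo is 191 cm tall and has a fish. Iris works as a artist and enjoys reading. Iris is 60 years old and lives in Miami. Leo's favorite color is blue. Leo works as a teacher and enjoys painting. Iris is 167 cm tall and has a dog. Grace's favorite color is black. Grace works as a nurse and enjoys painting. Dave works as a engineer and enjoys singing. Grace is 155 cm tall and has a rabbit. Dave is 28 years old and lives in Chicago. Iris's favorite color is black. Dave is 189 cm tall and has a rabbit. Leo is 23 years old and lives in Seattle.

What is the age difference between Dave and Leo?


|28 - 23| = 5

5


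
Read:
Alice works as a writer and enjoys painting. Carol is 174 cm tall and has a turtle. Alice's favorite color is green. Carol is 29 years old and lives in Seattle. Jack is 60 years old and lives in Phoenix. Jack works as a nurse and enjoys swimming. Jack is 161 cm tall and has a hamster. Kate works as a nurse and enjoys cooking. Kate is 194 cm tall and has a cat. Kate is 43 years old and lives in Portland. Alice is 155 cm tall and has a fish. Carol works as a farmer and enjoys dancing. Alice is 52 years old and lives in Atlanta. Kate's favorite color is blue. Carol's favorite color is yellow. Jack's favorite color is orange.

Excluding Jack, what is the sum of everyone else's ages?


Sum (excluding Jack): 124

124


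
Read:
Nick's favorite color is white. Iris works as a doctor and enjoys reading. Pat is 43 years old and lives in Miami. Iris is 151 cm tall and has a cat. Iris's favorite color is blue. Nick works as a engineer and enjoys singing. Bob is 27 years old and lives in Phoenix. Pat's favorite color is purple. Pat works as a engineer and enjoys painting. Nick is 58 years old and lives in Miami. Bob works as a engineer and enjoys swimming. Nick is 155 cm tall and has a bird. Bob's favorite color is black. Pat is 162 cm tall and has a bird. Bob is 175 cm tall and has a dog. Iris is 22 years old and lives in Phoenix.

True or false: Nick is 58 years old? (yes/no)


Nick is actually 58. yes

yes


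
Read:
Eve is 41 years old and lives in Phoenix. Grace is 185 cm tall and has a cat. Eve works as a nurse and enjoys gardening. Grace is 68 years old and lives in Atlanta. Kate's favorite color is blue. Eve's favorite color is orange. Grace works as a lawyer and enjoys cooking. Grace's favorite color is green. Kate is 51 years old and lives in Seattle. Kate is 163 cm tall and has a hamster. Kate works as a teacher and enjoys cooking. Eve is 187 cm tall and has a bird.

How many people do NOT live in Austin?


Not in Austin: 3

3


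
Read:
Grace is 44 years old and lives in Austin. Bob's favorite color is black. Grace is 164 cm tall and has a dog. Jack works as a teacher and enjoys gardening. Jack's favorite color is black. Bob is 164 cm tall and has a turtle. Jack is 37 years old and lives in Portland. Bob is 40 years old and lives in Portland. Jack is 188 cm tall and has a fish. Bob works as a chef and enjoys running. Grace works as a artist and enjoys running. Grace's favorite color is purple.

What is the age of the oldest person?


Oldest: Grace at 44

44


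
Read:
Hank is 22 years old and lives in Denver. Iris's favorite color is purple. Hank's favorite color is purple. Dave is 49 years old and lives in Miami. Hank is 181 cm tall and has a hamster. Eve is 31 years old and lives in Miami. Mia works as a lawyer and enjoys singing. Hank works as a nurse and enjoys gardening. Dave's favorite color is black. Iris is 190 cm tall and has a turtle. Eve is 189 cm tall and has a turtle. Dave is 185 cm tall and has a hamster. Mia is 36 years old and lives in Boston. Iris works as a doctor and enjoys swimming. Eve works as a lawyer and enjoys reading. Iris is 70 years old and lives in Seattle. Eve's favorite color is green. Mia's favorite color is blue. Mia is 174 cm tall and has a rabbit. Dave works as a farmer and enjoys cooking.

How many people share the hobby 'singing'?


Count: 1

1


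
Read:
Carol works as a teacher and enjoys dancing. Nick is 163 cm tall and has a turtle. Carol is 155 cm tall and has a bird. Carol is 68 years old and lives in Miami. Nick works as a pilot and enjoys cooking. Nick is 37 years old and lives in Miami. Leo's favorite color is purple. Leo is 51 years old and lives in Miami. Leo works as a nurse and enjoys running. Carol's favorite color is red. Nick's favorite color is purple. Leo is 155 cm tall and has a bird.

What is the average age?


Sum=156, n=3, avg=52

52


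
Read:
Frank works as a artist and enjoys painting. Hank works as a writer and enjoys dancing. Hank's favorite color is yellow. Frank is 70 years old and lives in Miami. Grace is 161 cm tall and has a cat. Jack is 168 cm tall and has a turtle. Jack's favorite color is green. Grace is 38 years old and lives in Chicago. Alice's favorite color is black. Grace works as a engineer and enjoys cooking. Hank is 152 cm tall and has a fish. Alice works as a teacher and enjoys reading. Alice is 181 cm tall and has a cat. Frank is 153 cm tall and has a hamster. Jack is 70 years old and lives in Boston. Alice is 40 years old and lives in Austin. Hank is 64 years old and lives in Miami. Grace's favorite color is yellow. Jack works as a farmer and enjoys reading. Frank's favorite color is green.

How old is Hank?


Hank is 64 years old

64


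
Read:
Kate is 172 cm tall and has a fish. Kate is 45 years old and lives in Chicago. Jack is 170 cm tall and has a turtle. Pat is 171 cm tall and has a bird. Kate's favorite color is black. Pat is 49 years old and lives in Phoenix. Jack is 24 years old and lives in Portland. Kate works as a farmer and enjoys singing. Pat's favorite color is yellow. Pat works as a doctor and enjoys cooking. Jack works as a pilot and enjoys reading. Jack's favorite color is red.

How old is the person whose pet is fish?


Person with pet=fish is Kate, age 45

45


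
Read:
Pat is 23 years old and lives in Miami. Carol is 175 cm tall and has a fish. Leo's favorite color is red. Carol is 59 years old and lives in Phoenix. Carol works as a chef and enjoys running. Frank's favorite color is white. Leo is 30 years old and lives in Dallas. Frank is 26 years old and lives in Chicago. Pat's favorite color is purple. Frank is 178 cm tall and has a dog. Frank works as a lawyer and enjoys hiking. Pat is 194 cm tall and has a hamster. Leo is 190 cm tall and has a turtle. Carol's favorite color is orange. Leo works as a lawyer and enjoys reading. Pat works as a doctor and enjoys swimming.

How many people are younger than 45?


Filter: 3

3


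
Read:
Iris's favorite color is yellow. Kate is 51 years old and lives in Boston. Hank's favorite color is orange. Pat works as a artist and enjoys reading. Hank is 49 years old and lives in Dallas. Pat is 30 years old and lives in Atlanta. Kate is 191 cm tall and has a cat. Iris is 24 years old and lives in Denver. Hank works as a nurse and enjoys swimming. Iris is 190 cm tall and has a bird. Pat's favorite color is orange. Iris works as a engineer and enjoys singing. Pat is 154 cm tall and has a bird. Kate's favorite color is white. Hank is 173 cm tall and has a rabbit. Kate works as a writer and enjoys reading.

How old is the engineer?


The engineer is Iris, age 24

24


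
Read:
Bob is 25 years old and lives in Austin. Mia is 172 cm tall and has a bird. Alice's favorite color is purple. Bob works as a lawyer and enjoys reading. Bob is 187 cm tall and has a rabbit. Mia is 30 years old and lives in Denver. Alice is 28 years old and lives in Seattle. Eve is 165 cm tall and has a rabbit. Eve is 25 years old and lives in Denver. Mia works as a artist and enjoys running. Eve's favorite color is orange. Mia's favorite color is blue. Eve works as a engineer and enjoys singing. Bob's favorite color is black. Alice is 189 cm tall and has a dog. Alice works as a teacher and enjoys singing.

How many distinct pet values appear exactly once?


Unique pet values: 2

2


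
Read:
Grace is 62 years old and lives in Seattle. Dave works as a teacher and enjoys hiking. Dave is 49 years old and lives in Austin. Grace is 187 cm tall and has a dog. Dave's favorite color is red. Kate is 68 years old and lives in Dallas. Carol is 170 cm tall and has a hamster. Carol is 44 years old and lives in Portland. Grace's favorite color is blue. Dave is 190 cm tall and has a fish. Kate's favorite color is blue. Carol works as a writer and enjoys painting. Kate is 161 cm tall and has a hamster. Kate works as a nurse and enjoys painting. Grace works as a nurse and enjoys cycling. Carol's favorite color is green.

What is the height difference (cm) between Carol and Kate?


|170 - 161| = 9

9


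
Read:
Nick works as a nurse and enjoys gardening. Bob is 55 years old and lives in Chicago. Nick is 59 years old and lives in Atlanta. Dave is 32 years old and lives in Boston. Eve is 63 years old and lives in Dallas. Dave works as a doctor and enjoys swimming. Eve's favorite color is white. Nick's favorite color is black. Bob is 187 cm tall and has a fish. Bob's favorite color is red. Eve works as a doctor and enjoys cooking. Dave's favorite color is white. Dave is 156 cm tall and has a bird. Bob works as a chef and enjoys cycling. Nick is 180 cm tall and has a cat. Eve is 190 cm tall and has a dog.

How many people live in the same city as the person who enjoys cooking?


Person with hobby cooking is Eve, city Dallas. Count = 1

1


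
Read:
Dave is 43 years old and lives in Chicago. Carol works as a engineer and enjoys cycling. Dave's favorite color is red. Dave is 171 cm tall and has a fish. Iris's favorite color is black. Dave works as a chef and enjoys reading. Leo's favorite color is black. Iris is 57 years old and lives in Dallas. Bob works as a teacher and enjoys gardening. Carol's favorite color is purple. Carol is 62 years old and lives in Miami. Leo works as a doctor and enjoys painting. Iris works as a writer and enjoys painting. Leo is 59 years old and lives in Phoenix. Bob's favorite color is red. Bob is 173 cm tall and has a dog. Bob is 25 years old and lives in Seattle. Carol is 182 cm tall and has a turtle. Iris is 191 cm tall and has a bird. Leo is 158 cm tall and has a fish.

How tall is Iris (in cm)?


Iris is 191 cm tall

191


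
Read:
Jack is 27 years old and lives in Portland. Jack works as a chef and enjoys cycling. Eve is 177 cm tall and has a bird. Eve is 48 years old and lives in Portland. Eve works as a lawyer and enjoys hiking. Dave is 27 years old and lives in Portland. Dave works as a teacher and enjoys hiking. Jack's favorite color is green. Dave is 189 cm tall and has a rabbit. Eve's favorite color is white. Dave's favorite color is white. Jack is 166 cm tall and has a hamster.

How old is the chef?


The chef is Jack, age 27

27
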